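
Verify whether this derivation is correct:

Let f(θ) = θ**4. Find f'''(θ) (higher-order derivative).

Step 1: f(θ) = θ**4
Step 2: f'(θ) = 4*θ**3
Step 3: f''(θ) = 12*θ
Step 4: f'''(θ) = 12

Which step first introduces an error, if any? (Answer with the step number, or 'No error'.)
Step 3

Step 3 is incorrect due to a wrong exponent.
The step shows: 12*θ
The correct value should be: 12*θ**2

Explanation: The exponent 2 on θ was incorrectly written as 1: the term 12*θ**2 was incorrectly written as 12*θ
The later steps are derived from this incorrect expression, so the error originates in Step 3.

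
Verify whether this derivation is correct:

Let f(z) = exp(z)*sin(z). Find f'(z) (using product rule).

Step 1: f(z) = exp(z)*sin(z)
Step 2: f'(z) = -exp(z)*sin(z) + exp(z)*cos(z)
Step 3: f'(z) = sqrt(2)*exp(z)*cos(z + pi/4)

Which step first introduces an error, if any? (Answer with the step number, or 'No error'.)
Step 2

Step 2 is incorrect due to a sign flip.
The step shows: -exp(z)*sin(z) + exp(z)*cos(z)
The correct value should be: exp(z)*sin(z) + exp(z)*cos(z)

Explanation: The sign of one term was flipped: the term exp(z)*sin(z) was incorrectly written as -exp(z)*sin(z)
The later steps are derived from this incorrect expression, so the error originates in Step 2.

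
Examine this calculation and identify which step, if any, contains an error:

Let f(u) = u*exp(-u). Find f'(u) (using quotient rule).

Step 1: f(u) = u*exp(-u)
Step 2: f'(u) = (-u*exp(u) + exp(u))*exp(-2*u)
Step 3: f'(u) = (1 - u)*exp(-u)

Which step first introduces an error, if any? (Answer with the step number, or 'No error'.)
No error

All steps in this derivation are correct.
The final answer f'(u) = (1 - u)*exp(-u) is valid.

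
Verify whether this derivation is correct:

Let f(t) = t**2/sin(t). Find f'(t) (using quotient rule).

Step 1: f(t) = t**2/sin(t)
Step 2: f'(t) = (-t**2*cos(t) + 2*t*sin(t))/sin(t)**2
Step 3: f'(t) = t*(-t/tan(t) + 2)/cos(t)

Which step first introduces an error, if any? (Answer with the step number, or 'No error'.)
Step 3

Step 3 is incorrect due to a wrong trig function.
The step shows: t*(-t/tan(t) + 2)/cos(t)
The correct value should be: t*(-t/tan(t) + 2)/sin(t)

Explanation: sin(t) was incorrectly written as cos(t): the term t*(-t/tan(t) + 2)/sin(t) was incorrectly written as t*(-t/tan(t) + 2)/cos(t)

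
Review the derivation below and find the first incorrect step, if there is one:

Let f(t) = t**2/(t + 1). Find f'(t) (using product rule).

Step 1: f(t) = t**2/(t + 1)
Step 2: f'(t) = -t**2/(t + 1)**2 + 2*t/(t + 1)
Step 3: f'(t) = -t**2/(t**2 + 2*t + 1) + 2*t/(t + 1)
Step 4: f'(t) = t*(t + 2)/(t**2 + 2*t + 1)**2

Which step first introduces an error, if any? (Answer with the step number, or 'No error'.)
Step 4

Step 4 is incorrect due to a wrong exponent.
The step shows: t*(t + 2)/(t**2 + 2*t + 1)**2
The correct value should be: t*(t + 2)/(t**2 + 2*t + 1)

Explanation: The exponent -1 on t**2 + 2*t + 1 was incorrectly written as -2: the term t*(t + 2)/(t**2 + 2*t + 1) was incorrectly written as t*(t + 2)/(t**2 + 2*t + 1)**2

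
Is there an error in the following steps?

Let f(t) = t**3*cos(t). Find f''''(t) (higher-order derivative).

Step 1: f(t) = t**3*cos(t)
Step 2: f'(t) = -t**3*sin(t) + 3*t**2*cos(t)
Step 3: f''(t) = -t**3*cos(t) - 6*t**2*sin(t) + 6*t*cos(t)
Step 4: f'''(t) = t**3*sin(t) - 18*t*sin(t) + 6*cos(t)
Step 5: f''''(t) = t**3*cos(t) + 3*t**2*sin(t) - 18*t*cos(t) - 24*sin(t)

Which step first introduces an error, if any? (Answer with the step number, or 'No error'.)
Step 4

Step 4 is incorrect due to a dropped term.
The step shows: t**3*sin(t) - 18*t*sin(t) + 6*cos(t)
The correct value should be: t**3*sin(t) - 9*t**2*cos(t) - 18*t*sin(t) + 6*cos(t)

Explanation: A term was dropped: the term -9*t**2*cos(t) was incorrectly omitted
The later steps are derived from this incorrect expression, so the error originates in Step 4.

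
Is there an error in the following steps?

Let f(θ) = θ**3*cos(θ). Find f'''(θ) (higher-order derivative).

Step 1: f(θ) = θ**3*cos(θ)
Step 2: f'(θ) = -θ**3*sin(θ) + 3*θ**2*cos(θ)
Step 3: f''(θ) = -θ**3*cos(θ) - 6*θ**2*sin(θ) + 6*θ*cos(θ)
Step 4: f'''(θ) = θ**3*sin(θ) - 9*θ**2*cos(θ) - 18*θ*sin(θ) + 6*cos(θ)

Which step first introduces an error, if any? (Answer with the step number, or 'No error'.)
No error

All steps in this derivation are correct.
The final answer f'''(θ) = θ**3*sin(θ) - 9*θ**2*cos(θ) - 18*θ*sin(θ) + 6*cos(θ) is valid.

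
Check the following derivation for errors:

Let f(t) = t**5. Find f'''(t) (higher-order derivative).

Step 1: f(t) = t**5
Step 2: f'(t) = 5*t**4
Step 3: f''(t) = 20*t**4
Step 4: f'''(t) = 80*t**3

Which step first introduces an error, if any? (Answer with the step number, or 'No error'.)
Step 3

Step 3 is incorrect due to a wrong exponent.
The step shows: 20*t**4
The correct value should be: 20*t**3

Explanation: The exponent 3 on t was incorrectly written as 4: the term 20*t**3 was incorrectly written as 20*t**4
The later steps are derived from this incorrect expression, so the error originates in Step 3.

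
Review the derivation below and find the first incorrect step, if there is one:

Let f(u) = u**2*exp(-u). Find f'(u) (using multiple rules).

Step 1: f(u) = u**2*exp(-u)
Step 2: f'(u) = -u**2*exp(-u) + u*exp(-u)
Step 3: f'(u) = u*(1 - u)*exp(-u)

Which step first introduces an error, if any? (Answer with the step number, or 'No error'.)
Step 2

Step 2 is incorrect due to a wrong coefficient.
The step shows: -u**2*exp(-u) + u*exp(-u)
The correct value should be: -u**2*exp(-u) + 2*u*exp(-u)

Explanation: The coefficient 2 was incorrectly written as 1: the term 2*u*exp(-u) was incorrectly written as u*exp(-u)
The later steps are derived from this incorrect expression, so the error originates in Step 2.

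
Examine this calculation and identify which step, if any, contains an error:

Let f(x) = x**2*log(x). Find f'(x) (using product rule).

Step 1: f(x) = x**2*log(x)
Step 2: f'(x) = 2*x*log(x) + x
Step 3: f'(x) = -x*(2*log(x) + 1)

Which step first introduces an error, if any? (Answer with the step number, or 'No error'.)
Step 3

Step 3 is incorrect due to a sign flip.
The step shows: -x*(2*log(x) + 1)
The correct value should be: x*(2*log(x) + 1)

Explanation: The sign of the whole expression was flipped: the term x*(2*log(x) + 1) was incorrectly written as -x*(2*log(x) + 1)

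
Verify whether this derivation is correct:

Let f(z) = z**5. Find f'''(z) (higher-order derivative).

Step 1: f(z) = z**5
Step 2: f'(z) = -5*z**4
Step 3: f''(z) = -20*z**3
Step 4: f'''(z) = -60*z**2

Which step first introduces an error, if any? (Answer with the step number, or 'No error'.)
Step 2

Step 2 is incorrect due to a sign flip.
The step shows: -5*z**4
The correct value should be: 5*z**4

Explanation: The sign of the whole expression was flipped: the term 5*z**4 was incorrectly written as -5*z**4
The later steps are derived from this incorrect expression, so the error originates in Step 2.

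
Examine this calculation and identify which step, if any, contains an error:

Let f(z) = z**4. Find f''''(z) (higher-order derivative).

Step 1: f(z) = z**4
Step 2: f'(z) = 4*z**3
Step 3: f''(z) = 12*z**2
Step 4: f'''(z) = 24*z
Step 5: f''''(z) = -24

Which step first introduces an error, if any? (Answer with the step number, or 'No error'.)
Step 5

Step 5 is incorrect due to a sign flip.
The step shows: -24
The correct value should be: 24

Explanation: The sign of the whole expression was flipped: the term 24 was incorrectly written as -24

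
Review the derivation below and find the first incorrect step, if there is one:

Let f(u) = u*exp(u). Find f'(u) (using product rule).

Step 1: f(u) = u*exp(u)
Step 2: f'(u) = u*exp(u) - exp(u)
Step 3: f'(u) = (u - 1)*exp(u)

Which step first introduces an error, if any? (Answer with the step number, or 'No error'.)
Step 2

Step 2 is incorrect due to a sign flip.
The step shows: u*exp(u) - exp(u)
The correct value should be: u*exp(u) + exp(u)

Explanation: The sign of one term was flipped: the term exp(u) was incorrectly written as -exp(u)
The later steps are derived from this incorrect expression, so the error originates in Step 2.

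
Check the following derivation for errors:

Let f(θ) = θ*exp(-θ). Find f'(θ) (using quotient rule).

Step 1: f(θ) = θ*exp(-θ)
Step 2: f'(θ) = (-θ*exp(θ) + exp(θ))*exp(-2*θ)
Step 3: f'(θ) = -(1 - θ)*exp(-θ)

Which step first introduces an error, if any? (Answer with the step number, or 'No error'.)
Step 3

Step 3 is incorrect due to a sign flip.
The step shows: -(1 - θ)*exp(-θ)
The correct value should be: (1 - θ)*exp(-θ)

Explanation: The sign of the whole expression was flipped: the term (1 - θ)*exp(-θ) was incorrectly written as -(1 - θ)*exp(-θ)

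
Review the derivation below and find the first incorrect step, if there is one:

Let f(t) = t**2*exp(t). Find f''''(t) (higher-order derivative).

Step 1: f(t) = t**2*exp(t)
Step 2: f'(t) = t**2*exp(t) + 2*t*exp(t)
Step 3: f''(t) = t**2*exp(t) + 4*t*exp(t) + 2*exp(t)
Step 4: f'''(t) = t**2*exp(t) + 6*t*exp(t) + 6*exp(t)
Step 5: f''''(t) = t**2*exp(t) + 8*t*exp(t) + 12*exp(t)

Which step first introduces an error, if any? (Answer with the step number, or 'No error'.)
No error

All steps in this derivation are correct.
The final answer f''''(t) = t**2*exp(t) + 8*t*exp(t) + 12*exp(t) is valid.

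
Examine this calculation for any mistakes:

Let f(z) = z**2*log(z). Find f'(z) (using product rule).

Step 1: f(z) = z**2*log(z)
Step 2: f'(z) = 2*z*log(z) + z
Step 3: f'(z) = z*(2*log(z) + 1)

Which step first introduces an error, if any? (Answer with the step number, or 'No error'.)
No error

All steps in this derivation are correct.
The final answer f'(z) = z*(2*log(z) + 1) is valid.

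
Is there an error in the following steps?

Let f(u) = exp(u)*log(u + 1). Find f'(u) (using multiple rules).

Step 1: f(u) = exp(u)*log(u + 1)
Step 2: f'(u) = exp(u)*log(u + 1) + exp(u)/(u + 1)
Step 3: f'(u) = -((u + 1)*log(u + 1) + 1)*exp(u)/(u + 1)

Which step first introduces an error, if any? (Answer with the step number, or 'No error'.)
Step 3

Step 3 is incorrect due to a sign flip.
The step shows: -((u + 1)*log(u + 1) + 1)*exp(u)/(u + 1)
The correct value should be: ((u + 1)*log(u + 1) + 1)*exp(u)/(u + 1)

Explanation: The sign of the whole expression was flipped: the term ((u + 1)*log(u + 1) + 1)*exp(u)/(u + 1) was incorrectly written as -((u + 1)*log(u + 1) + 1)*exp(u)/(u + 1)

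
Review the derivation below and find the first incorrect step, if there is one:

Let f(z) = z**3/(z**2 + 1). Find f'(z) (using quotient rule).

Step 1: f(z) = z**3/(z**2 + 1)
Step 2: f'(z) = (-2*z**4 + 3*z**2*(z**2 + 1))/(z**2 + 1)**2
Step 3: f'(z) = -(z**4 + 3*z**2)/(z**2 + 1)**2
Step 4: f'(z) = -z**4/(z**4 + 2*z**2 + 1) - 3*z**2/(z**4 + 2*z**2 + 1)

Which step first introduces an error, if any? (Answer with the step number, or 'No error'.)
Step 3

Step 3 is incorrect due to a sign flip.
The step shows: -(z**4 + 3*z**2)/(z**2 + 1)**2
The correct value should be: (z**4 + 3*z**2)/(z**2 + 1)**2

Explanation: The sign of the whole expression was flipped: the term (z**4 + 3*z**2)/(z**2 + 1)**2 was incorrectly written as -(z**4 + 3*z**2)/(z**2 + 1)**2
The later steps are derived from this incorrect expression, so the error originates in Step 3.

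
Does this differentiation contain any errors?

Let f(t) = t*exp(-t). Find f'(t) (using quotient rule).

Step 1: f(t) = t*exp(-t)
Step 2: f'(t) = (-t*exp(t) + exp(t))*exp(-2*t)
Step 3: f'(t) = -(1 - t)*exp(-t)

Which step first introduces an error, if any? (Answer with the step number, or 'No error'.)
Step 3

Step 3 is incorrect due to a sign flip.
The step shows: -(1 - t)*exp(-t)
The correct value should be: (1 - t)*exp(-t)

Explanation: The sign of the whole expression was flipped: the term (1 - t)*exp(-t) was incorrectly written as -(1 - t)*exp(-t)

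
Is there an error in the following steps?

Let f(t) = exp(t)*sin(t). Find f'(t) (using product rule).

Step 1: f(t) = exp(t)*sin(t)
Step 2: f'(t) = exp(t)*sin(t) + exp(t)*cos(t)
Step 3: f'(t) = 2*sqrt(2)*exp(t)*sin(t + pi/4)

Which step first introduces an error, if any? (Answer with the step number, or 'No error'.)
Step 3

Step 3 is incorrect due to a wrong exponent.
The step shows: 2*sqrt(2)*exp(t)*sin(t + pi/4)
The correct value should be: sqrt(2)*exp(t)*sin(t + pi/4)

Explanation: The exponent 1/2 on 2 was incorrectly written as 3/2: the term sqrt(2)*exp(t)*sin(t + pi/4) was incorrectly written as 2*sqrt(2)*exp(t)*sin(t + pi/4)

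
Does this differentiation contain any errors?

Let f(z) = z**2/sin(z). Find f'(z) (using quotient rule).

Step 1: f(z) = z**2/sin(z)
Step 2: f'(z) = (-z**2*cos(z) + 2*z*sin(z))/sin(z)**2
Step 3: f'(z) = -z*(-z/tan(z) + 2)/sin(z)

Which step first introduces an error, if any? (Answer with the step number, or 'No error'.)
Step 3

Step 3 is incorrect due to a sign flip.
The step shows: -z*(-z/tan(z) + 2)/sin(z)
The correct value should be: z*(-z/tan(z) + 2)/sin(z)

Explanation: The sign of the whole expression was flipped: the term z*(-z/tan(z) + 2)/sin(z) was incorrectly written as -z*(-z/tan(z) + 2)/sin(z)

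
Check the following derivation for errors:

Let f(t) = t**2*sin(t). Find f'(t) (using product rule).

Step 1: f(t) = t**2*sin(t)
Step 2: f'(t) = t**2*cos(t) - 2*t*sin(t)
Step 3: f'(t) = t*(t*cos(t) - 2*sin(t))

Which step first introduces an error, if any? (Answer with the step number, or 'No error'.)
Step 2

Step 2 is incorrect due to a sign flip.
The step shows: t**2*cos(t) - 2*t*sin(t)
The correct value should be: t**2*cos(t) + 2*t*sin(t)

Explanation: The sign of one term was flipped: the term 2*t*sin(t) was incorrectly written as -2*t*sin(t)
The later steps are derived from this incorrect expression, so the error originates in Step 2.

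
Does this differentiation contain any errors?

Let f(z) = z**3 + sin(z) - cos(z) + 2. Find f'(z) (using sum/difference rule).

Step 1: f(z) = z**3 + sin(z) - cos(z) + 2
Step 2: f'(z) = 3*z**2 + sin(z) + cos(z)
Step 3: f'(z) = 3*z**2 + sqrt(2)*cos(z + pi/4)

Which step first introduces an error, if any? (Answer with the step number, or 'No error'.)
Step 3

Step 3 is incorrect due to a wrong trig function.
The step shows: 3*z**2 + sqrt(2)*cos(z + pi/4)
The correct value should be: 3*z**2 + sqrt(2)*sin(z + pi/4)

Explanation: sin(z + pi/4) was incorrectly written as cos(z + pi/4): the term sqrt(2)*sin(z + pi/4) was incorrectly written as sqrt(2)*cos(z + pi/4)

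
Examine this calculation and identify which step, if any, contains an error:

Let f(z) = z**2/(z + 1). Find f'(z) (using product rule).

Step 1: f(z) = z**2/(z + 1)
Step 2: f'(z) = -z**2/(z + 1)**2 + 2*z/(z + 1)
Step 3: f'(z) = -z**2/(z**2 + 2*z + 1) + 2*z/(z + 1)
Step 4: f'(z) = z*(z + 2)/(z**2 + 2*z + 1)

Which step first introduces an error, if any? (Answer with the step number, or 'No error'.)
No error

All steps in this derivation are correct.
The final answer f'(z) = z*(z + 2)/(z**2 + 2*z + 1) is valid.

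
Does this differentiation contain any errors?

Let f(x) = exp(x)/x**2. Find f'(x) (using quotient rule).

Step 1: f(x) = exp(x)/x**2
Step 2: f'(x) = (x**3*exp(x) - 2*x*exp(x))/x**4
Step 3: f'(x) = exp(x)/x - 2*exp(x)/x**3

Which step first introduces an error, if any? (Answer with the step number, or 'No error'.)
Step 2

Step 2 is incorrect due to a wrong exponent.
The step shows: (x**3*exp(x) - 2*x*exp(x))/x**4
The correct value should be: (x**2*exp(x) - 2*x*exp(x))/x**4

Explanation: The exponent 2 on x was incorrectly written as 3: the term (x**2*exp(x) - 2*x*exp(x))/x**4 was incorrectly written as (x**3*exp(x) - 2*x*exp(x))/x**4
The later steps are derived from this incorrect expression, so the error originates in Step 2.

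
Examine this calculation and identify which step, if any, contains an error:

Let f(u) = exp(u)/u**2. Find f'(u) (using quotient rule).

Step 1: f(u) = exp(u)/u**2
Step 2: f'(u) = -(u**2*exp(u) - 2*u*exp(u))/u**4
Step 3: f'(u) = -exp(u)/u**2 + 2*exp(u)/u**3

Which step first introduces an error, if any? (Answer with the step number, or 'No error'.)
Step 2

Step 2 is incorrect due to a sign flip.
The step shows: -(u**2*exp(u) - 2*u*exp(u))/u**4
The correct value should be: (u**2*exp(u) - 2*u*exp(u))/u**4

Explanation: The sign of the whole expression was flipped: the term (u**2*exp(u) - 2*u*exp(u))/u**4 was incorrectly written as -(u**2*exp(u) - 2*u*exp(u))/u**4
The later steps are derived from this incorrect expression, so the error originates in Step 2.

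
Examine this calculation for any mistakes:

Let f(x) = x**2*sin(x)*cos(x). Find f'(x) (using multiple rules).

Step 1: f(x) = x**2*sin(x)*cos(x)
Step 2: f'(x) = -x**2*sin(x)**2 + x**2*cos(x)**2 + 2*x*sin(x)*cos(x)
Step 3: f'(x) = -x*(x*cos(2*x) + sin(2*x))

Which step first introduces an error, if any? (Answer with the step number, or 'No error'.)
Step 3

Step 3 is incorrect due to a sign flip.
The step shows: -x*(x*cos(2*x) + sin(2*x))
The correct value should be: x*(x*cos(2*x) + sin(2*x))

Explanation: The sign of the whole expression was flipped: the term x*(x*cos(2*x) + sin(2*x)) was incorrectly written as -x*(x*cos(2*x) + sin(2*x))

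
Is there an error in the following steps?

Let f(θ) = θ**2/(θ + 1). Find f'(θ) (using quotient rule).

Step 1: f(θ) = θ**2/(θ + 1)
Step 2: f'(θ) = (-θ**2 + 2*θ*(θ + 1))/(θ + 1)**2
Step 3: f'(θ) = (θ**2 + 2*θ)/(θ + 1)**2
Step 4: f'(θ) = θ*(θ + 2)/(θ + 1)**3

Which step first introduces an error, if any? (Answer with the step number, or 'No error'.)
Step 4

Step 4 is incorrect due to a wrong exponent.
The step shows: θ*(θ + 2)/(θ + 1)**3
The correct value should be: θ*(θ + 2)/(θ + 1)**2

Explanation: The exponent -2 on θ + 1 was incorrectly written as -3: the term θ*(θ + 2)/(θ + 1)**2 was incorrectly written as θ*(θ + 2)/(θ + 1)**3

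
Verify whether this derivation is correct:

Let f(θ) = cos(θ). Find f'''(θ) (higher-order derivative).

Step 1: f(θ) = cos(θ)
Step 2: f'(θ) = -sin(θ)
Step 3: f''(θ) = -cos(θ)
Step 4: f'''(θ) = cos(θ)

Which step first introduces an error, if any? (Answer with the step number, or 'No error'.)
Step 4

Step 4 is incorrect due to a wrong trig function.
The step shows: cos(θ)
The correct value should be: sin(θ)

Explanation: sin(θ) was incorrectly written as cos(θ): the term sin(θ) was incorrectly written as cos(θ)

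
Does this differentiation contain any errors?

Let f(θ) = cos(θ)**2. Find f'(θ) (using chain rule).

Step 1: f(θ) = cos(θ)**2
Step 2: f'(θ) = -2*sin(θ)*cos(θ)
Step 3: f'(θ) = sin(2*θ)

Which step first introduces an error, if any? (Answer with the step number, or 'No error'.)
Step 3

Step 3 is incorrect due to a sign flip.
The step shows: sin(2*θ)
The correct value should be: -sin(2*θ)

Explanation: The sign of the whole expression was flipped: the term -sin(2*θ) was incorrectly written as sin(2*θ)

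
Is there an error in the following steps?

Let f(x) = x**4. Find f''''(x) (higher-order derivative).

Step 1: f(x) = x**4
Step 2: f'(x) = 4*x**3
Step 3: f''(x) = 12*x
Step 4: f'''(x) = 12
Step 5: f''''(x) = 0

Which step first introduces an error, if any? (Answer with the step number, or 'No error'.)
Step 3

Step 3 is incorrect due to a wrong exponent.
The step shows: 12*x
The correct value should be: 12*x**2

Explanation: The exponent 2 on x was incorrectly written as 1: the term 12*x**2 was incorrectly written as 12*x
The later steps are derived from this incorrect expression, so the error originates in Step 3.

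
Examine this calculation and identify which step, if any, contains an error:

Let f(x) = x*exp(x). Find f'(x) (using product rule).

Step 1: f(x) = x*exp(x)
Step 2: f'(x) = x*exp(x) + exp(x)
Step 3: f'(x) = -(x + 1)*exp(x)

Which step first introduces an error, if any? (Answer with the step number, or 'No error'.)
Step 3

Step 3 is incorrect due to a sign flip.
The step shows: -(x + 1)*exp(x)
The correct value should be: (x + 1)*exp(x)

Explanation: The sign of the whole expression was flipped: the term (x + 1)*exp(x) was incorrectly written as -(x + 1)*exp(x)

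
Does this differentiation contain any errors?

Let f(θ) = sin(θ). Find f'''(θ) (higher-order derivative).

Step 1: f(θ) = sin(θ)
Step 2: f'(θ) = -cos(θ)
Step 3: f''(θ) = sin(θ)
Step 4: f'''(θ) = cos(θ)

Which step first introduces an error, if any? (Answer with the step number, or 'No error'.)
Step 2

Step 2 is incorrect due to a sign flip.
The step shows: -cos(θ)
The correct value should be: cos(θ)

Explanation: The sign of the whole expression was flipped: the term cos(θ) was incorrectly written as -cos(θ)
The later steps are derived from this incorrect expression, so the error originates in Step 2.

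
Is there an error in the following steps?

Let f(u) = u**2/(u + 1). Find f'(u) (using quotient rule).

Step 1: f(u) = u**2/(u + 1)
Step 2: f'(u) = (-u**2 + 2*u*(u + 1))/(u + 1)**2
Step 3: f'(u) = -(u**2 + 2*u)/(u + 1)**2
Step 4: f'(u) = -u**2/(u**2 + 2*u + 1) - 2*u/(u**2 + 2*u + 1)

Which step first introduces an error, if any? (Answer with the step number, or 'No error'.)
Step 3

Step 3 is incorrect due to a sign flip.
The step shows: -(u**2 + 2*u)/(u + 1)**2
The correct value should be: (u**2 + 2*u)/(u + 1)**2

Explanation: The sign of the whole expression was flipped: the term (u**2 + 2*u)/(u + 1)**2 was incorrectly written as -(u**2 + 2*u)/(u + 1)**2
The later steps are derived from this incorrect expression, so the error originates in Step 3.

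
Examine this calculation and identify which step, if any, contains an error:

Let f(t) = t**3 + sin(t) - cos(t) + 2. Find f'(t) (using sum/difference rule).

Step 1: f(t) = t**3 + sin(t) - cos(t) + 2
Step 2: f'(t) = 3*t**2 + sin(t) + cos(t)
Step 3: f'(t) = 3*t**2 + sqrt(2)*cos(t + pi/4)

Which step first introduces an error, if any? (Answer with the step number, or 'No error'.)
Step 3

Step 3 is incorrect due to a wrong trig function.
The step shows: 3*t**2 + sqrt(2)*cos(t + pi/4)
The correct value should be: 3*t**2 + sqrt(2)*sin(t + pi/4)

Explanation: sin(t + pi/4) was incorrectly written as cos(t + pi/4): the term sqrt(2)*sin(t + pi/4) was incorrectly written as sqrt(2)*cos(t + pi/4)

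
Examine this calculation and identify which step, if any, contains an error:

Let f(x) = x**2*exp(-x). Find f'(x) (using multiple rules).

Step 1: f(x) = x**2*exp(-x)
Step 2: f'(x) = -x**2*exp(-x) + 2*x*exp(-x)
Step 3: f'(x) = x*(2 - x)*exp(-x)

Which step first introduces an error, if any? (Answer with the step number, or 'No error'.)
No error

All steps in this derivation are correct.
The final answer f'(x) = x*(2 - x)*exp(-x) is valid.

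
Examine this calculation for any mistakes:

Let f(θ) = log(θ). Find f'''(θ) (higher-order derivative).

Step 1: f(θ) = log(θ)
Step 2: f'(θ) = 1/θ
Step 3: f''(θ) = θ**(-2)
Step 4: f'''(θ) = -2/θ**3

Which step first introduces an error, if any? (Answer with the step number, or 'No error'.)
Step 3

Step 3 is incorrect due to a sign flip.
The step shows: θ**(-2)
The correct value should be: -1/θ**2

Explanation: The sign of the whole expression was flipped: the term -1/θ**2 was incorrectly written as θ**(-2)
The later steps are derived from this incorrect expression, so the error originates in Step 3.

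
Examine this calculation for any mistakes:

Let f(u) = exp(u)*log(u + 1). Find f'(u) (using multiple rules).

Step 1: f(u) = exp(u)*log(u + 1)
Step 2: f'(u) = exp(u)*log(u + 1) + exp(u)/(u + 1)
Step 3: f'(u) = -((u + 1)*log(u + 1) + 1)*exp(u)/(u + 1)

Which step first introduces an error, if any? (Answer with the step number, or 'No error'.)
Step 3

Step 3 is incorrect due to a sign flip.
The step shows: -((u + 1)*log(u + 1) + 1)*exp(u)/(u + 1)
The correct value should be: ((u + 1)*log(u + 1) + 1)*exp(u)/(u + 1)

Explanation: The sign of the whole expression was flipped: the term ((u + 1)*log(u + 1) + 1)*exp(u)/(u + 1) was incorrectly written as -((u + 1)*log(u + 1) + 1)*exp(u)/(u + 1)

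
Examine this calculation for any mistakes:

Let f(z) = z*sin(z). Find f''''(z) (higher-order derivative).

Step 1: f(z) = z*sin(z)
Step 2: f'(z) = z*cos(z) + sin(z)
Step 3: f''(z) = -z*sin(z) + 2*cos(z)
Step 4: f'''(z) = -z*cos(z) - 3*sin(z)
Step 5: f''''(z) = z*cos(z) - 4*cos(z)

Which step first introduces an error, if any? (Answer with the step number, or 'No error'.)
Step 5

Step 5 is incorrect due to a wrong trig function.
The step shows: z*cos(z) - 4*cos(z)
The correct value should be: z*sin(z) - 4*cos(z)

Explanation: sin(z) was incorrectly written as cos(z): the term z*sin(z) was incorrectly written as z*cos(z)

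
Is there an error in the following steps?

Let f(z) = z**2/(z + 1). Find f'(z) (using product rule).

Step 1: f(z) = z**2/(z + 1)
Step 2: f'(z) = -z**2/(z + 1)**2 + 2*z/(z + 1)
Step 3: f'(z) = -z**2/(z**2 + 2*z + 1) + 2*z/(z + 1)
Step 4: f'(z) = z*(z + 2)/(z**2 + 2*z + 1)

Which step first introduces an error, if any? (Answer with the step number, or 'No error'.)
No error

All steps in this derivation are correct.
The final answer f'(z) = z*(z + 2)/(z**2 + 2*z + 1) is valid.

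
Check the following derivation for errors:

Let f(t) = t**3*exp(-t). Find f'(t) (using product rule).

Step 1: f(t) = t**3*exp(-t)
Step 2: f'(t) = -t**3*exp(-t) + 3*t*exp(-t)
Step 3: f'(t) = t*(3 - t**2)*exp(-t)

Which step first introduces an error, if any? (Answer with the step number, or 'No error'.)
Step 2

Step 2 is incorrect due to a wrong exponent.
The step shows: -t**3*exp(-t) + 3*t*exp(-t)
The correct value should be: -t**3*exp(-t) + 3*t**2*exp(-t)

Explanation: The exponent 2 on t was incorrectly written as 1: the term 3*t**2*exp(-t) was incorrectly written as 3*t*exp(-t)
The later steps are derived from this incorrect expression, so the error originates in Step 2.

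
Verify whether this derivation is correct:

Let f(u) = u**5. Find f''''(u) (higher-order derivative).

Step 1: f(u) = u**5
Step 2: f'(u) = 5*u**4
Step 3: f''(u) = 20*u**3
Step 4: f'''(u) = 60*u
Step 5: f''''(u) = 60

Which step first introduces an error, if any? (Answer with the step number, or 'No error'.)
Step 4

Step 4 is incorrect due to a wrong exponent.
The step shows: 60*u
The correct value should be: 60*u**2

Explanation: The exponent 2 on u was incorrectly written as 1: the term 60*u**2 was incorrectly written as 60*u
The later steps are derived from this incorrect expression, so the error originates in Step 4.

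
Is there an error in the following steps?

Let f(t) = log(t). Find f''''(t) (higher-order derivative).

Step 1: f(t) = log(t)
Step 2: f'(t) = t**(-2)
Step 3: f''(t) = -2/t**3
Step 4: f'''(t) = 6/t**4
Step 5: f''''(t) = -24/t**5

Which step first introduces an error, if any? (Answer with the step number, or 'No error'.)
Step 2

Step 2 is incorrect due to a wrong exponent.
The step shows: t**(-2)
The correct value should be: 1/t

Explanation: The exponent -1 on t was incorrectly written as -2: the term 1/t was incorrectly written as t**(-2)
The later steps are derived from this incorrect expression, so the error originates in Step 2.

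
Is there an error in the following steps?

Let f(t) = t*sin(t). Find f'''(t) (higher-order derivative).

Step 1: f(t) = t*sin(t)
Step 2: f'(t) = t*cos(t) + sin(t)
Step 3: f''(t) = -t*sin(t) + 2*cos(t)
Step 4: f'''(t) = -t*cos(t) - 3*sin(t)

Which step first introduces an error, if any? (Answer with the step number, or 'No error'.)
No error

All steps in this derivation are correct.
The final answer f'''(t) = -t*cos(t) - 3*sin(t) is valid.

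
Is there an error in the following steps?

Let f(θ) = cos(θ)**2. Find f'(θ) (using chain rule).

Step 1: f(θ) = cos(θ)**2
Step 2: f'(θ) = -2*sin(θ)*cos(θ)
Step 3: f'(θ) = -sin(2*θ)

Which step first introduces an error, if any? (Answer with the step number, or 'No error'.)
No error

All steps in this derivation are correct.
The final answer f'(θ) = -sin(2*θ) is valid.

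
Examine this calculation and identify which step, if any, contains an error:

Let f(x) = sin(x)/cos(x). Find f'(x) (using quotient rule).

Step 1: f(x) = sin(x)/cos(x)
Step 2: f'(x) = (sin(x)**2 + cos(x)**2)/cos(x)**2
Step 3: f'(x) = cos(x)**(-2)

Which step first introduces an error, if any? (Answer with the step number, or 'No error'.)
No error

All steps in this derivation are correct.
The final answer f'(x) = cos(x)**(-2) is valid.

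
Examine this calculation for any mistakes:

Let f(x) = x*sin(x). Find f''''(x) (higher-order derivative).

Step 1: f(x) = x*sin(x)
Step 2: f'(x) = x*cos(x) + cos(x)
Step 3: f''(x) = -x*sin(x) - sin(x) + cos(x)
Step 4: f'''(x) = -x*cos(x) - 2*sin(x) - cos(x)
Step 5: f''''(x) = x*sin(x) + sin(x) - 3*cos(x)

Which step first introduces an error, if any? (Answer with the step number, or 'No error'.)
Step 2

Step 2 is incorrect due to a wrong trig function.
The step shows: x*cos(x) + cos(x)
The correct value should be: x*cos(x) + sin(x)

Explanation: sin(x) was incorrectly written as cos(x): the term sin(x) was incorrectly written as cos(x)
The later steps are derived from this incorrect expression, so the error originates in Step 2.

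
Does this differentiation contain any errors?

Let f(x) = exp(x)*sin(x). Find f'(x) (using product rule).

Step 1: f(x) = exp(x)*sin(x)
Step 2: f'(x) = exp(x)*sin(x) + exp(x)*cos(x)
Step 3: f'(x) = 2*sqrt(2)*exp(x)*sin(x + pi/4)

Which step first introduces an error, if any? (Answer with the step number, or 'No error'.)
Step 3

Step 3 is incorrect due to a wrong exponent.
The step shows: 2*sqrt(2)*exp(x)*sin(x + pi/4)
The correct value should be: sqrt(2)*exp(x)*sin(x + pi/4)

Explanation: The exponent 1/2 on 2 was incorrectly written as 3/2: the term sqrt(2)*exp(x)*sin(x + pi/4) was incorrectly written as 2*sqrt(2)*exp(x)*sin(x + pi/4)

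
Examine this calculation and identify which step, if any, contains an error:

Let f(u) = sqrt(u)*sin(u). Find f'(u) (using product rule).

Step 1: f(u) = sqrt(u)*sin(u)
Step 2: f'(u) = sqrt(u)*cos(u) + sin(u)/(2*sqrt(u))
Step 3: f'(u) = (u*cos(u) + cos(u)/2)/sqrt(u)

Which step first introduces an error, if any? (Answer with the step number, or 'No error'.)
Step 3

Step 3 is incorrect due to a wrong trig function.
The step shows: (u*cos(u) + cos(u)/2)/sqrt(u)
The correct value should be: (u*cos(u) + sin(u)/2)/sqrt(u)

Explanation: sin(u) was incorrectly written as cos(u): the term (u*cos(u) + sin(u)/2)/sqrt(u) was incorrectly written as (u*cos(u) + cos(u)/2)/sqrt(u)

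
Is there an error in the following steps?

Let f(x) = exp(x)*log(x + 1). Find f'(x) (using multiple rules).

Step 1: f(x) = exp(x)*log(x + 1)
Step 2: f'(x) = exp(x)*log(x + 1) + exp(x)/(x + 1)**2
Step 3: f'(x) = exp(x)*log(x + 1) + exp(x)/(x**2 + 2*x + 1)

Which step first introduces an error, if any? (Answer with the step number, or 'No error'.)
Step 2

Step 2 is incorrect due to a wrong exponent.
The step shows: exp(x)*log(x + 1) + exp(x)/(x + 1)**2
The correct value should be: exp(x)*log(x + 1) + exp(x)/(x + 1)

Explanation: The exponent -1 on x + 1 was incorrectly written as -2: the term exp(x)/(x + 1) was incorrectly written as exp(x)/(x + 1)**2
The later steps are derived from this incorrect expression, so the error originates in Step 2.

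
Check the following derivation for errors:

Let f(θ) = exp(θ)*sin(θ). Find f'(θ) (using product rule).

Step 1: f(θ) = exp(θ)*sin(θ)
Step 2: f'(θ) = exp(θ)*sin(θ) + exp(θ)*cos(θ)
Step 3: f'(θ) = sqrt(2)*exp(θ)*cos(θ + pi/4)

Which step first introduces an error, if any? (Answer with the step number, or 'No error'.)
Step 3

Step 3 is incorrect due to a wrong trig function.
The step shows: sqrt(2)*exp(θ)*cos(θ + pi/4)
The correct value should be: sqrt(2)*exp(θ)*sin(θ + pi/4)

Explanation: sin(θ + pi/4) was incorrectly written as cos(θ + pi/4): the term sqrt(2)*exp(θ)*sin(θ + pi/4) was incorrectly written as sqrt(2)*exp(θ)*cos(θ + pi/4)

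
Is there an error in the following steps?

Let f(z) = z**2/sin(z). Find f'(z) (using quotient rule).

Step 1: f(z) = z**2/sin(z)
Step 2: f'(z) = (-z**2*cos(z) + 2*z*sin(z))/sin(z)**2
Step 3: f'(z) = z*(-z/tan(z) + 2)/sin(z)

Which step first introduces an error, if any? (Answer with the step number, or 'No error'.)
No error

All steps in this derivation are correct.
The final answer f'(z) = z*(-z/tan(z) + 2)/sin(z) is valid.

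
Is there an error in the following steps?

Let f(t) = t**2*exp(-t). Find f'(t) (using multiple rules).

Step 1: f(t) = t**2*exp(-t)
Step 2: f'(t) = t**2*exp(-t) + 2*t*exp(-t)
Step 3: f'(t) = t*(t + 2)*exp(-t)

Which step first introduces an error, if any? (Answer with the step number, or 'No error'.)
Step 2

Step 2 is incorrect due to a sign flip.
The step shows: t**2*exp(-t) + 2*t*exp(-t)
The correct value should be: -t**2*exp(-t) + 2*t*exp(-t)

Explanation: The sign of one term was flipped: the term -t**2*exp(-t) was incorrectly written as t**2*exp(-t)
The later steps are derived from this incorrect expression, so the error originates in Step 2.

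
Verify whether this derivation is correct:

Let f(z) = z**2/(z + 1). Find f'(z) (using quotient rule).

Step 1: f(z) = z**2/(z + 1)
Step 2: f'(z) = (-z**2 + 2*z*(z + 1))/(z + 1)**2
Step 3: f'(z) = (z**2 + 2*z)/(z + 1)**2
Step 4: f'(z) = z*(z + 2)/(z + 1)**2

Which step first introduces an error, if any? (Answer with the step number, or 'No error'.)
No error

All steps in this derivation are correct.
The final answer f'(z) = z*(z + 2)/(z + 1)**2 is valid.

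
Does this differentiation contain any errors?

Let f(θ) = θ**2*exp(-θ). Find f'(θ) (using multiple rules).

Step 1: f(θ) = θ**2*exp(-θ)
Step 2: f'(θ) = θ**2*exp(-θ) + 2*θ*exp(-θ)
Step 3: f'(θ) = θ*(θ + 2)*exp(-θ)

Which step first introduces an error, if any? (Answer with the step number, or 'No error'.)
Step 2

Step 2 is incorrect due to a sign flip.
The step shows: θ**2*exp(-θ) + 2*θ*exp(-θ)
The correct value should be: -θ**2*exp(-θ) + 2*θ*exp(-θ)

Explanation: The sign of one term was flipped: the term -θ**2*exp(-θ) was incorrectly written as θ**2*exp(-θ)
The later steps are derived from this incorrect expression, so the error originates in Step 2.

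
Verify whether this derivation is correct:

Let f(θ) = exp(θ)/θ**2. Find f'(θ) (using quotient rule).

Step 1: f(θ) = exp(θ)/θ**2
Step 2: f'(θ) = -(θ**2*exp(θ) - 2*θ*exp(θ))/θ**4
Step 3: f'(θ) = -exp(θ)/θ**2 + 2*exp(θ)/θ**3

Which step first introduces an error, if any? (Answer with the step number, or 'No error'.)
Step 2

Step 2 is incorrect due to a sign flip.
The step shows: -(θ**2*exp(θ) - 2*θ*exp(θ))/θ**4
The correct value should be: (θ**2*exp(θ) - 2*θ*exp(θ))/θ**4

Explanation: The sign of the whole expression was flipped: the term (θ**2*exp(θ) - 2*θ*exp(θ))/θ**4 was incorrectly written as -(θ**2*exp(θ) - 2*θ*exp(θ))/θ**4
The later steps are derived from this incorrect expression, so the error originates in Step 2.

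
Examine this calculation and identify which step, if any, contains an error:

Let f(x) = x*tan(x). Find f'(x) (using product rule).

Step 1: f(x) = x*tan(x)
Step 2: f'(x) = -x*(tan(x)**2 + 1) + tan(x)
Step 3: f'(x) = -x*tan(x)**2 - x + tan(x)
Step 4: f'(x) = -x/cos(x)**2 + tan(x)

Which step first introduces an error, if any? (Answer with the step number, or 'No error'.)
Step 2

Step 2 is incorrect due to a sign flip.
The step shows: -x*(tan(x)**2 + 1) + tan(x)
The correct value should be: x*(tan(x)**2 + 1) + tan(x)

Explanation: The sign of one term was flipped: the term x*(tan(x)**2 + 1) was incorrectly written as -x*(tan(x)**2 + 1)
The later steps are derived from this incorrect expression, so the error originates in Step 2.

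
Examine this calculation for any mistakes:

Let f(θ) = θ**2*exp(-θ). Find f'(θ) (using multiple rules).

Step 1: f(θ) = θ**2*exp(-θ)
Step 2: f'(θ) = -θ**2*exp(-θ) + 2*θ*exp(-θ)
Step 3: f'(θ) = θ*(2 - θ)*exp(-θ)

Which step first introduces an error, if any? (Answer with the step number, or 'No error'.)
No error

All steps in this derivation are correct.
The final answer f'(θ) = θ*(2 - θ)*exp(-θ) is valid.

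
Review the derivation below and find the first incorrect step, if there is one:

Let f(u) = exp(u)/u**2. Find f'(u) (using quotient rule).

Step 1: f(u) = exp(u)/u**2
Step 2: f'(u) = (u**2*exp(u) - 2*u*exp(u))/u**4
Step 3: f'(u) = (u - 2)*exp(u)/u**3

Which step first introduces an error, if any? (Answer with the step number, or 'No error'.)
No error

All steps in this derivation are correct.
The final answer f'(u) = (u - 2)*exp(u)/u**3 is valid.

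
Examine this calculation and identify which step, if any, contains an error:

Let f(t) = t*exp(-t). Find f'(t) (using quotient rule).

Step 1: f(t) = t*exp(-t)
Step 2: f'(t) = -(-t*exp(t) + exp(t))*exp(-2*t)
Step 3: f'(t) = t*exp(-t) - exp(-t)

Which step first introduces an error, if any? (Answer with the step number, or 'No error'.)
Step 2

Step 2 is incorrect due to a sign flip.
The step shows: -(-t*exp(t) + exp(t))*exp(-2*t)
The correct value should be: (-t*exp(t) + exp(t))*exp(-2*t)

Explanation: The sign of the whole expression was flipped: the term (-t*exp(t) + exp(t))*exp(-2*t) was incorrectly written as -(-t*exp(t) + exp(t))*exp(-2*t)
The later steps are derived from this incorrect expression, so the error originates in Step 2.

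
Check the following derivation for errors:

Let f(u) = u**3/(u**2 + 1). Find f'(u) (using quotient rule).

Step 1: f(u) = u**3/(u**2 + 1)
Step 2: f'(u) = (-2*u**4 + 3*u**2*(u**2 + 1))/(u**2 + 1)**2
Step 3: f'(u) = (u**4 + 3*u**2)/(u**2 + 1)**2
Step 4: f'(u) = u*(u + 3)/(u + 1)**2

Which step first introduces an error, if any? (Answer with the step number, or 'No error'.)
Step 4

Step 4 is incorrect due to a wrong exponent.
The step shows: u*(u + 3)/(u + 1)**2
The correct value should be: u**2*(u**2 + 3)/(u**2 + 1)**2

Explanation: The exponent 2 on u was incorrectly written as 1: the term u**2*(u**2 + 3)/(u**2 + 1)**2 was incorrectly written as u*(u + 3)/(u + 1)**2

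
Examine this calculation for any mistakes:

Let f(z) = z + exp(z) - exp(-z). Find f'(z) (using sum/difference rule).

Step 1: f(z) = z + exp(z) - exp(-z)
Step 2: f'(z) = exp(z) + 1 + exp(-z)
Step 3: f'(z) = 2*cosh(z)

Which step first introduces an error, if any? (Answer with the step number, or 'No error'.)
Step 3

Step 3 is incorrect due to a dropped term.
The step shows: 2*cosh(z)
The correct value should be: 2*cosh(z) + 1

Explanation: A term was dropped: the term 1 was incorrectly omitted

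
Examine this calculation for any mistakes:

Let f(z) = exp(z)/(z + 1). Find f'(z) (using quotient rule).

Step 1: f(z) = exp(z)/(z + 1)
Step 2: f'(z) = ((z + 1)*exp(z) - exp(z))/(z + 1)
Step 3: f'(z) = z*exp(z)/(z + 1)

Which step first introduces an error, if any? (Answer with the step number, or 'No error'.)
Step 2

Step 2 is incorrect due to a wrong exponent.
The step shows: ((z + 1)*exp(z) - exp(z))/(z + 1)
The correct value should be: ((z + 1)*exp(z) - exp(z))/(z + 1)**2

Explanation: The exponent -2 on z + 1 was incorrectly written as -1: the term ((z + 1)*exp(z) - exp(z))/(z + 1)**2 was incorrectly written as ((z + 1)*exp(z) - exp(z))/(z + 1)
The later steps are derived from this incorrect expression, so the error originates in Step 2.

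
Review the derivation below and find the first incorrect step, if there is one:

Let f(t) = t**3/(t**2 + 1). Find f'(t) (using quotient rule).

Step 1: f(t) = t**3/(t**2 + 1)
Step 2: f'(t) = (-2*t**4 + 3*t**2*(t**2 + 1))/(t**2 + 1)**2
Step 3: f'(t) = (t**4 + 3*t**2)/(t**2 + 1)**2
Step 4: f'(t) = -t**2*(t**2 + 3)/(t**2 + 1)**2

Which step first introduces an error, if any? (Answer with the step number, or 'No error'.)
Step 4

Step 4 is incorrect due to a sign flip.
The step shows: -t**2*(t**2 + 3)/(t**2 + 1)**2
The correct value should be: t**2*(t**2 + 3)/(t**2 + 1)**2

Explanation: The sign of the whole expression was flipped: the term t**2*(t**2 + 3)/(t**2 + 1)**2 was incorrectly written as -t**2*(t**2 + 3)/(t**2 + 1)**2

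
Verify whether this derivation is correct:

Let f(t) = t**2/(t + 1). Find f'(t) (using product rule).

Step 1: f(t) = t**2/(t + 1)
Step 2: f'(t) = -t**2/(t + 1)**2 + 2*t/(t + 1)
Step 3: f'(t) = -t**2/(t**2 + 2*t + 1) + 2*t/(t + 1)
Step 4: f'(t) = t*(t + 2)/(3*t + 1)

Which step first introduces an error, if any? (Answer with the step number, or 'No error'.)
Step 4

Step 4 is incorrect due to a wrong exponent.
The step shows: t*(t + 2)/(3*t + 1)
The correct value should be: t*(t + 2)/(t**2 + 2*t + 1)

Explanation: The exponent 2 on t was incorrectly written as 1: the term t*(t + 2)/(t**2 + 2*t + 1) was incorrectly written as t*(t + 2)/(3*t + 1)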